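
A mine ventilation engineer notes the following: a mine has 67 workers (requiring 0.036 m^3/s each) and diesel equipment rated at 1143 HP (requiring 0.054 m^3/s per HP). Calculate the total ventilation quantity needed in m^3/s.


Airflow for workers:
Q_people = 67 * 0.036 = 2.412 m^3/s
Airflow for diesel equipment:
Q_diesel = 1143 * 0.054 = 61.722 m^3/s
Total ventilation:
Q_total = 2.412 + 61.722
= 64.134 m^3/s

64.134 m^3/s


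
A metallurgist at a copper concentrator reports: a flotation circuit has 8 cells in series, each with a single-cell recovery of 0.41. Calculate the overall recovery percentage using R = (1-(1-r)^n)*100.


Complement of single-cell recovery:
1 - r = 1 - 0.41 = 0.59
Raise to power n:
(1 - r)^8 = 0.59^8 = 0.01468304376
Overall recovery:
R = (1 - 0.01468304376) * 100
= 98.5317%

98.5317%


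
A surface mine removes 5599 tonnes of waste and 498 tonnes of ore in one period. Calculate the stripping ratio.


Stripping ratio = waste tonnage / ore tonnage
= 5599 / 498
= 11.243

11.243


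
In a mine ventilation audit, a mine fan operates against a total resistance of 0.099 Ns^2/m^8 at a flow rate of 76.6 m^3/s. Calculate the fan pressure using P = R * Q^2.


580.8884 Pa

Compute Q^2:
Q^2 = 76.6^2 = 5867.56
Compute pressure:
P = R * Q^2 = 0.099 * 5867.56
= 580.8884 Pa


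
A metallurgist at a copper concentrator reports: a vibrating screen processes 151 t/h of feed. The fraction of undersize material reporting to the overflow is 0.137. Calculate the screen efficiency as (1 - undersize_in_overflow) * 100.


86.3%

Screen efficiency = (1 - fraction of undersize in overflow) * 100
= (1 - 0.137) * 100
= 0.863 * 100
= 86.3%


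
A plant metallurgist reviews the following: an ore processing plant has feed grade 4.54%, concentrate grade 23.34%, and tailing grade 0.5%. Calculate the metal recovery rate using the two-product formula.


Using the two-product formula:
R = 100 * c * (f - t) / (f * (c - t))
Numerator = 100 * 23.34 * (4.54 - 0.5)
= 100 * 23.34 * 4.04
= 9429.36
Denominator = 4.54 * (23.34 - 0.5)
= 4.54 * 22.84
= 103.6936
R = 9429.36 / 103.6936
= 90.9348%

90.9348%


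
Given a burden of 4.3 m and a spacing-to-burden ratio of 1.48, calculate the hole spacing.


Spacing = burden * ratio
= 4.3 * 1.48
= 6.364 m

6.364 m


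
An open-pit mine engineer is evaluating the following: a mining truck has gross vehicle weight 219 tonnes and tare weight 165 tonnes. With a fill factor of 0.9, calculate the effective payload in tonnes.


48.6 tonnes

Maximum payload = gross - tare
= 219 - 165 = 54 tonnes
Effective payload = max payload * fill factor
= 54 * 0.9
= 48.6 tonnes


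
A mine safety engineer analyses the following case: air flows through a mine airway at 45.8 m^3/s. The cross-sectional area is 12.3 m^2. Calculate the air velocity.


Velocity = flow rate / cross-sectional area
= 45.8 / 12.3
= 3.7236 m/s

3.7236 m/s


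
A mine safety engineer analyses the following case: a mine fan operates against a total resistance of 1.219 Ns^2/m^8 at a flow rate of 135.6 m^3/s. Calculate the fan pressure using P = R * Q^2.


22414.1918 Pa

Compute Q^2:
Q^2 = 135.6^2 = 18387.36
Compute pressure:
P = R * Q^2 = 1.219 * 18387.36
= 22414.1918 Pa


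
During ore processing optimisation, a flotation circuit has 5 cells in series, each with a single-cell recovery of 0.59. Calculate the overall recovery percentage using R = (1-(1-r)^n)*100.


Complement of single-cell recovery:
1 - r = 1 - 0.59 = 0.41
Raise to power n:
(1 - r)^5 = 0.41^5 = 0.0115856201
Overall recovery:
R = (1 - 0.0115856201) * 100
= 98.8414%

98.8414%


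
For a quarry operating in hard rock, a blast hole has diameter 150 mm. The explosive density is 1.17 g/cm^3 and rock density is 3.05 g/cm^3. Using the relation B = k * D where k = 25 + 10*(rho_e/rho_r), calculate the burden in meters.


First, compute k:
rho_e / rho_r = 1.17 / 3.05 = 0.3836065574
k = 25 + 10 * 0.3836065574 = 28.83606557
Then, compute burden:
B = k * D / 1000 = 28.83606557 * 150 / 1000
= 4325.409836 / 1000
= 4.3254 m

4.3254 m


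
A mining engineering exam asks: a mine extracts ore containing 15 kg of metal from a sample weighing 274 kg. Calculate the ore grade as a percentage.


Ore grade = (metal mass / ore mass) * 100
= (15 / 274) * 100
= 0.05474452555 * 100
= 5.4745%

5.4745%


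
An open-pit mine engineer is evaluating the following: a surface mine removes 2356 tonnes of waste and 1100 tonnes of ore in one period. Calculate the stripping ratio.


Stripping ratio = waste tonnage / ore tonnage
= 2356 / 1100
= 2.1418

2.1418


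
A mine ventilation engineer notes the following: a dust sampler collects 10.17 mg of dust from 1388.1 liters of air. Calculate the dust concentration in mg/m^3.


7.3266 mg/m^3

Convert liters to m^3: 1 m^3 = 1000 L
Concentration = mass / volume * 1000
= 10.17 / 1388.1 * 1000
= 0.007326561487 * 1000
= 7.3266 mg/m^3


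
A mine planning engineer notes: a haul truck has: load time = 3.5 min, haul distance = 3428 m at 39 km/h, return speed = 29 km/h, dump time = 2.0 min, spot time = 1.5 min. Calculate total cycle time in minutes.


Convert haul speed to m/min: 39 * 1000/60 = 650 m/min
Haul time = 3428 / 650 = 5.273846154 min
Convert return speed to m/min: 29 * 1000/60 = 483.3333333 m/min
Return time = 3428 / 483.3333333 = 7.092413793 min
Total cycle time:
= 3.5 + 5.273846154 + 2.0 + 7.092413793 + 1.5
= 19.3663 min

19.3663 min


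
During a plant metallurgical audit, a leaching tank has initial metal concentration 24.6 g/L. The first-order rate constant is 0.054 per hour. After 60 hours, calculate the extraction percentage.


Compute the exponent:
-k * t = -0.054 * 60 = -3.24
Remaining concentration:
C = 24.6 * exp(-3.24)
= 24.6 * 0.0391638951
= 0.9634318194 g/L
Extracted = 24.6 - 0.9634318194 = 23.63656818 g/L
Extraction % = 23.63656818 / 24.6 * 100
= 96.0836%

96.0836%


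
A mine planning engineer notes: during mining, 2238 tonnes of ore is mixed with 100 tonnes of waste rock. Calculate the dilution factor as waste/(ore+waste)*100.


4.2772%

Total material = ore + waste
= 2238 + 100 = 2338 tonnes
Dilution = waste / total * 100
= 100 / 2338 * 100
= 0.04277159966 * 100
= 4.2772%


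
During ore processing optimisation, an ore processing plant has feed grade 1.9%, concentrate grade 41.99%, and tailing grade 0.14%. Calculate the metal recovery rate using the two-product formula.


92.9415%

Using the two-product formula:
R = 100 * c * (f - t) / (f * (c - t))
Numerator = 100 * 41.99 * (1.9 - 0.14)
= 100 * 41.99 * 1.76
= 7390.24
Denominator = 1.9 * (41.99 - 0.14)
= 1.9 * 41.85
= 79.515
R = 7390.24 / 79.515
= 92.9415%


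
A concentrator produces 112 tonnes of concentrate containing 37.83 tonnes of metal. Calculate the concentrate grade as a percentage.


Grade = (metal in concentrate / concentrate mass) * 100
= (37.83 / 112) * 100
= 0.3377678571 * 100
= 33.7768%

33.7768%


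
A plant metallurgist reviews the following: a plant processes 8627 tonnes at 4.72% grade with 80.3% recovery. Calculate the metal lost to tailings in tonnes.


Total metal in feed:
= 8627 * 4.72 / 100 = 407.1944 tonnes
Metal recovered:
= 407.1944 * 80.3 / 100 = 326.9771032 tonnes
Metal lost to tailings:
= 407.1944 - 326.9771032
= 80.2173 tonnes

80.2173 tonnes


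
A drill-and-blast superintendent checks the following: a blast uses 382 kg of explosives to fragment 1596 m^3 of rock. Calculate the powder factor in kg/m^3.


Powder factor = explosive mass / rock volume
= 382 / 1596
= 0.2393 kg/m^3

0.2393 kg/m^3


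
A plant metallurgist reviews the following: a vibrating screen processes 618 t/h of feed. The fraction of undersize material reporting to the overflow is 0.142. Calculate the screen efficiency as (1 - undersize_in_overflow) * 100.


Screen efficiency = (1 - fraction of undersize in overflow) * 100
= (1 - 0.142) * 100
= 0.858 * 100
= 85.8%

85.8%


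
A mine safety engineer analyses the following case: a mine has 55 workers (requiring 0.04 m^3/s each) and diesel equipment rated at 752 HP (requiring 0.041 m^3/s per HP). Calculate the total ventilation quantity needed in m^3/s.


33.032 m^3/s

Airflow for workers:
Q_people = 55 * 0.04 = 2.2 m^3/s
Airflow for diesel equipment:
Q_diesel = 752 * 0.041 = 30.832 m^3/s
Total ventilation:
Q_total = 2.2 + 30.832
= 33.032 m^3/s


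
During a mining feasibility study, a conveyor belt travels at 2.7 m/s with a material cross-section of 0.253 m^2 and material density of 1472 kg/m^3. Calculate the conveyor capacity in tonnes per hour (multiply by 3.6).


Volumetric flow = speed * area
= 2.7 * 0.253 = 0.6831 m^3/s
Mass flow = volumetric * density
= 0.6831 * 1472 = 1005.5232 kg/s
Convert to t/h: multiply by 3.6
Capacity = 1005.5232 * 3.6
= 3619.8835 t/h

3619.8835 t/h


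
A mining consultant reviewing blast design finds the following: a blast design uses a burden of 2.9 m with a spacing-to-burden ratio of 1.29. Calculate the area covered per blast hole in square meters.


10.8489 m^2

First, find the spacing:
Spacing = burden * ratio = 2.9 * 1.29
= 3.741 m
Then, calculate the area:
Area = burden * spacing = 2.9 * 3.741
= 10.8489 m^2


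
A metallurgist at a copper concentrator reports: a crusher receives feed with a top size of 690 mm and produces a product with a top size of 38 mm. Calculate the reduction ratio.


Reduction ratio = feed size / product size
= 690 / 38
= 18.1579

18.1579


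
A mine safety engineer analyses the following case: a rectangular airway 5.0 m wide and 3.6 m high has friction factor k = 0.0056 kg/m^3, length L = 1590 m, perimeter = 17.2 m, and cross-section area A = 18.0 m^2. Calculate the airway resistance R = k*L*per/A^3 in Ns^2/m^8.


Compute the numerator:
k * L * per = 0.0056 * 1590 * 17.2
= 153.1488
Compute the denominator:
A^3 = 18.0^3 = 5832
Resistance:
R = 153.1488 / 5832
= 0.0263 Ns^2/m^8

0.0263 Ns^2/m^8


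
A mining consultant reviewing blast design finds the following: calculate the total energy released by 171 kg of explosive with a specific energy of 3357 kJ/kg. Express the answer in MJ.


Energy = mass * specific_energy / 1000
= 171 * 3357 / 1000
= 574047 / 1000
= 574.047 MJ

574.047 MJ


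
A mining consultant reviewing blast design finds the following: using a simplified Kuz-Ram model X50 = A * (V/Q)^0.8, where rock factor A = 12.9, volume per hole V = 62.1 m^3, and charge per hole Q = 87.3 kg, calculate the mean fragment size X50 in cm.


9.8232 cm

Compute V/Q:
V/Q = 62.1 / 87.3 = 0.7113402062
Raise to the power 0.8:
(V/Q)^0.8 = 0.7113402062^0.8 = 0.7614859333
Multiply by A:
X50 = 12.9 * 0.7614859333
= 9.8232 cm


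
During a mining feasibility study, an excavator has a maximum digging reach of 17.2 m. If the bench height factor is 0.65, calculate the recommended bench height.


Bench height = reach * factor
= 17.2 * 0.65
= 11.18 m

11.18 m


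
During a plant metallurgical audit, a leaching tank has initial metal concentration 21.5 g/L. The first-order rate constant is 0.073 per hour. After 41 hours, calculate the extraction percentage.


94.9863%

Compute the exponent:
-k * t = -0.073 * 41 = -2.993
Remaining concentration:
C = 21.5 * exp(-2.993)
= 21.5 * 0.05013680048
= 1.07794121 g/L
Extracted = 21.5 - 1.07794121 = 20.42205879 g/L
Extraction % = 20.42205879 / 21.5 * 100
= 94.9863%


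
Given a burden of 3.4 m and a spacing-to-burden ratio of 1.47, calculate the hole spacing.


Spacing = burden * ratio
= 3.4 * 1.47
= 4.998 m

4.998 m


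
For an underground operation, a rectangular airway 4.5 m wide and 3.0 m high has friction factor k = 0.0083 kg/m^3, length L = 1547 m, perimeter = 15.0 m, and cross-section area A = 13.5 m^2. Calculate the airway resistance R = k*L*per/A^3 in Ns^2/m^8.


Compute the numerator:
k * L * per = 0.0083 * 1547 * 15.0
= 192.6015
Compute the denominator:
A^3 = 13.5^3 = 2460.375
Resistance:
R = 192.6015 / 2460.375
= 0.0783 Ns^2/m^8

0.0783 Ns^2/m^8


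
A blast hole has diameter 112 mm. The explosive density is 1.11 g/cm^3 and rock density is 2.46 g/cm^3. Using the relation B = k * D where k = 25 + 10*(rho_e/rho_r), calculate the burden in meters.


3.3054 m

First, compute k:
rho_e / rho_r = 1.11 / 2.46 = 0.4512195122
k = 25 + 10 * 0.4512195122 = 29.51219512
Then, compute burden:
B = k * D / 1000 = 29.51219512 * 112 / 1000
= 3305.365854 / 1000
= 3.3054 m


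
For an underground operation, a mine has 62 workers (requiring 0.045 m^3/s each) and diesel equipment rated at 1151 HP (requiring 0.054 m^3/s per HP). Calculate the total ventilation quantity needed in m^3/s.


64.944 m^3/s

Airflow for workers:
Q_people = 62 * 0.045 = 2.79 m^3/s
Airflow for diesel equipment:
Q_diesel = 1151 * 0.054 = 62.154 m^3/s
Total ventilation:
Q_total = 2.79 + 62.154
= 64.944 m^3/s


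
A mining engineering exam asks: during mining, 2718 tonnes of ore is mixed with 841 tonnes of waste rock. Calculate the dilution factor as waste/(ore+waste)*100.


Total material = ore + waste
= 2718 + 841 = 3559 tonnes
Dilution = waste / total * 100
= 841 / 3559 * 100
= 0.2363023321 * 100
= 23.6302%

23.6302%


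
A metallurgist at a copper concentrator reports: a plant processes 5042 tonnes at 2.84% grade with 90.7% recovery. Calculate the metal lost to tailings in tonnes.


Total metal in feed:
= 5042 * 2.84 / 100 = 143.1928 tonnes
Metal recovered:
= 143.1928 * 90.7 / 100 = 129.8758696 tonnes
Metal lost to tailings:
= 143.1928 - 129.8758696
= 13.3169 tonnes

13.3169 tonnes


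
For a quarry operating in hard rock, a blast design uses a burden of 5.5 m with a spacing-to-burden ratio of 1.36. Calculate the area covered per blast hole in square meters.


41.14 m^2

First, find the spacing:
Spacing = burden * ratio = 5.5 * 1.36
= 7.48 m
Then, calculate the area:
Area = burden * spacing = 5.5 * 7.48
= 41.14 m^2


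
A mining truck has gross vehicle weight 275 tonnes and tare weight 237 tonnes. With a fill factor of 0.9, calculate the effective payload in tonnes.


34.2 tonnes

Maximum payload = gross - tare
= 275 - 237 = 38 tonnes
Effective payload = max payload * fill factor
= 38 * 0.9
= 34.2 tonnes


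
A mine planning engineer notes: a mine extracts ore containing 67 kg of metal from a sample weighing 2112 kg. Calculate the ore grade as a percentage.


3.1723%

Ore grade = (metal mass / ore mass) * 100
= (67 / 2112) * 100
= 0.03172348485 * 100
= 3.1723%


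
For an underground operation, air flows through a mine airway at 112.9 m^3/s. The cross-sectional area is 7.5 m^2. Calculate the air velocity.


Velocity = flow rate / cross-sectional area
= 112.9 / 7.5
= 15.0533 m/s

15.0533 m/s


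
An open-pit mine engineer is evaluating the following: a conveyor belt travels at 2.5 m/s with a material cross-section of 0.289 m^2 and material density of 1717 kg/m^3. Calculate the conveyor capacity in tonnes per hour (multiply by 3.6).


Volumetric flow = speed * area
= 2.5 * 0.289 = 0.7225 m^3/s
Mass flow = volumetric * density
= 0.7225 * 1717 = 1240.5325 kg/s
Convert to t/h: multiply by 3.6
Capacity = 1240.5325 * 3.6
= 4465.917 t/h

4465.917 t/h


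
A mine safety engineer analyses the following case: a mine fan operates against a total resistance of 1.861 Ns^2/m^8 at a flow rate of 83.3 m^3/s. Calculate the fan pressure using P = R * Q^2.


Compute Q^2:
Q^2 = 83.3^2 = 6938.89
Compute pressure:
P = R * Q^2 = 1.861 * 6938.89
= 12913.2743 Pa

12913.2743 Pa


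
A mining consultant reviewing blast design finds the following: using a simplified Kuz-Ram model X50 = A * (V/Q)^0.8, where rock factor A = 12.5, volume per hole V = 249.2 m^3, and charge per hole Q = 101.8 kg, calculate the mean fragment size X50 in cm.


Compute V/Q:
V/Q = 249.2 / 101.8 = 2.447937132
Raise to the power 0.8:
(V/Q)^0.8 = 2.447937132^0.8 = 2.04663411
Multiply by A:
X50 = 12.5 * 2.04663411
= 25.5829 cm

25.5829 cm


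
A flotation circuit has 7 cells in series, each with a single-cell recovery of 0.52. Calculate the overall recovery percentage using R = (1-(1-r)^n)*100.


99.4129%

Complement of single-cell recovery:
1 - r = 1 - 0.52 = 0.48
Raise to power n:
(1 - r)^7 = 0.48^7 = 0.005870683423
Overall recovery:
R = (1 - 0.005870683423) * 100
= 99.4129%


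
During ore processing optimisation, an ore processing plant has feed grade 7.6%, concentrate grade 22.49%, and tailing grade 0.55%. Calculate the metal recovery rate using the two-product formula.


Using the two-product formula:
R = 100 * c * (f - t) / (f * (c - t))
Numerator = 100 * 22.49 * (7.6 - 0.55)
= 100 * 22.49 * 7.05
= 15855.45
Denominator = 7.6 * (22.49 - 0.55)
= 7.6 * 21.94
= 166.744
R = 15855.45 / 166.744
= 95.0886%

95.0886%


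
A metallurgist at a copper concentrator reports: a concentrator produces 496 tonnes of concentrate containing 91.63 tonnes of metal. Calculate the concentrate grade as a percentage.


Grade = (metal in concentrate / concentrate mass) * 100
= (91.63 / 496) * 100
= 0.1847379032 * 100
= 18.4738%

18.4738%


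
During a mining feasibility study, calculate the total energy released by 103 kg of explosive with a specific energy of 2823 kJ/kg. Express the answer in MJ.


290.769 MJ

Energy = mass * specific_energy / 1000
= 103 * 2823 / 1000
= 290769 / 1000
= 290.769 MJ


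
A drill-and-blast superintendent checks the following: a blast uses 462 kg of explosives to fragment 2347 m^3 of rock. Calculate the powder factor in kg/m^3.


Powder factor = explosive mass / rock volume
= 462 / 2347
= 0.1968 kg/m^3

0.1968 kg/m^3


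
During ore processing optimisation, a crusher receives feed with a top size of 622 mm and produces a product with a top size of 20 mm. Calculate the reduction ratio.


Reduction ratio = feed size / product size
= 622 / 20
= 31.1

31.1


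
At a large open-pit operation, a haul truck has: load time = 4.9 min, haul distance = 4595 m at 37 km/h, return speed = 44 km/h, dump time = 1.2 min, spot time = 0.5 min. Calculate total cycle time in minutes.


Convert haul speed to m/min: 37 * 1000/60 = 616.6666667 m/min
Haul time = 4595 / 616.6666667 = 7.451351351 min
Convert return speed to m/min: 44 * 1000/60 = 733.3333333 m/min
Return time = 4595 / 733.3333333 = 6.265909091 min
Total cycle time:
= 4.9 + 7.451351351 + 1.2 + 6.265909091 + 0.5
= 20.3173 min

20.3173 min


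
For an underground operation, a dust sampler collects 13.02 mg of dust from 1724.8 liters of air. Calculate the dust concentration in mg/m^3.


Convert liters to m^3: 1 m^3 = 1000 L
Concentration = mass / volume * 1000
= 13.02 / 1724.8 * 1000
= 0.007548701299 * 1000
= 7.5487 mg/m^3

7.5487 mg/m^3


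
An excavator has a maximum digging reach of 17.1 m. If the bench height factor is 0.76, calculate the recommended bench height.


Bench height = reach * factor
= 17.1 * 0.76
= 12.996 m

12.996 m


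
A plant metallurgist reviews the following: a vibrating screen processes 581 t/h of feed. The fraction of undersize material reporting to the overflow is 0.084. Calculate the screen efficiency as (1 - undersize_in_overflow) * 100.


Screen efficiency = (1 - fraction of undersize in overflow) * 100
= (1 - 0.084) * 100
= 0.916 * 100
= 91.6%

91.6%


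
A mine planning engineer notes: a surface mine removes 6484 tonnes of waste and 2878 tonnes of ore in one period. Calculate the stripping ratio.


2.253

Stripping ratio = waste tonnage / ore tonnage
= 6484 / 2878
= 2.253


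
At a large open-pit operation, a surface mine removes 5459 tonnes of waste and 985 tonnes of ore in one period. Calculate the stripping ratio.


5.5421

Stripping ratio = waste tonnage / ore tonnage
= 5459 / 985
= 5.5421


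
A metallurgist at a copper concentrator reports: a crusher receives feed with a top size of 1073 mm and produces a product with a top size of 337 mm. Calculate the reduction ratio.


Reduction ratio = feed size / product size
= 1073 / 337
= 3.184

3.184


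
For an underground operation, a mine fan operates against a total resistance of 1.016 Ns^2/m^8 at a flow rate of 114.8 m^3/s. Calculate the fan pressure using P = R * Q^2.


Compute Q^2:
Q^2 = 114.8^2 = 13179.04
Compute pressure:
P = R * Q^2 = 1.016 * 13179.04
= 13389.9046 Pa

13389.9046 Pa


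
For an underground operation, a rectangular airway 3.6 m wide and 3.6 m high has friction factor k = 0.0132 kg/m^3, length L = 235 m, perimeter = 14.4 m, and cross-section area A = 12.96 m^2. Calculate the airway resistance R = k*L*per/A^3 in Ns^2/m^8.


0.0205 Ns^2/m^8

Compute the numerator:
k * L * per = 0.0132 * 235 * 14.4
= 44.6688
Compute the denominator:
A^3 = 12.96^3 = 2176.782336
Resistance:
R = 44.6688 / 2176.782336
= 0.0205 Ns^2/m^8


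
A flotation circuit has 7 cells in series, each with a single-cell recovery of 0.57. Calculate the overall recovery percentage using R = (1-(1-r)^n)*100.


99.7282%

Complement of single-cell recovery:
1 - r = 1 - 0.57 = 0.43
Raise to power n:
(1 - r)^7 = 0.43^7 = 0.002718186111
Overall recovery:
R = (1 - 0.002718186111) * 100
= 99.7282%


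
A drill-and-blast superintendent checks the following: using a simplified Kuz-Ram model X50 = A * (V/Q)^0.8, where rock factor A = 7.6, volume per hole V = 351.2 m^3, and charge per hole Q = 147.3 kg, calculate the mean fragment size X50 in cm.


15.2298 cm

Compute V/Q:
V/Q = 351.2 / 147.3 = 2.38424983
Raise to the power 0.8:
(V/Q)^0.8 = 2.38424983^0.8 = 2.003924746
Multiply by A:
X50 = 7.6 * 2.003924746
= 15.2298 cm


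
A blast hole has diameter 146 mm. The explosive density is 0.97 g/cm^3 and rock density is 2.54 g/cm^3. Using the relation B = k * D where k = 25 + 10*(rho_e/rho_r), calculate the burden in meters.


4.2076 m

First, compute k:
rho_e / rho_r = 0.97 / 2.54 = 0.3818897638
k = 25 + 10 * 0.3818897638 = 28.81889764
Then, compute burden:
B = k * D / 1000 = 28.81889764 * 146 / 1000
= 4207.559055 / 1000
= 4.2076 m


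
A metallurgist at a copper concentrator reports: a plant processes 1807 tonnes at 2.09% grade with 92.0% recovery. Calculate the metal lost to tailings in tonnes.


Total metal in feed:
= 1807 * 2.09 / 100 = 37.7663 tonnes
Metal recovered:
= 37.7663 * 92.0 / 100 = 34.744996 tonnes
Metal lost to tailings:
= 37.7663 - 34.744996
= 3.0213 tonnes

3.0213 tonnes


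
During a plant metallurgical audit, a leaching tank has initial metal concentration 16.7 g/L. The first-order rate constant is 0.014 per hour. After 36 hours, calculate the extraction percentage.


39.5891%

Compute the exponent:
-k * t = -0.014 * 36 = -0.504
Remaining concentration:
C = 16.7 * exp(-0.504)
= 16.7 * 0.6041093829
= 10.08862669 g/L
Extracted = 16.7 - 10.08862669 = 6.611373306 g/L
Extraction % = 6.611373306 / 16.7 * 100
= 39.5891%


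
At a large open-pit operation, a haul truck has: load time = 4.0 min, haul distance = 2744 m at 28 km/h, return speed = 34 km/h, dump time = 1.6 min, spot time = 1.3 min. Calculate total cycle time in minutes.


17.6224 min

Convert haul speed to m/min: 28 * 1000/60 = 466.6666667 m/min
Haul time = 2744 / 466.6666667 = 5.88 min
Convert return speed to m/min: 34 * 1000/60 = 566.6666667 m/min
Return time = 2744 / 566.6666667 = 4.842352941 min
Total cycle time:
= 4.0 + 5.88 + 1.6 + 4.842352941 + 1.3
= 17.6224 min


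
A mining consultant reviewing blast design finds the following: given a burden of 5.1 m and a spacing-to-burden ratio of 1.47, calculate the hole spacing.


7.497 m

Spacing = burden * ratio
= 5.1 * 1.47
= 7.497 m


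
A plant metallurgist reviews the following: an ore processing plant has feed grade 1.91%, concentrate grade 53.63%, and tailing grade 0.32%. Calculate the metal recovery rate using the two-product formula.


83.7458%

Using the two-product formula:
R = 100 * c * (f - t) / (f * (c - t))
Numerator = 100 * 53.63 * (1.91 - 0.32)
= 100 * 53.63 * 1.59
= 8527.17
Denominator = 1.91 * (53.63 - 0.32)
= 1.91 * 53.31
= 101.8221
R = 8527.17 / 101.8221
= 83.7458%


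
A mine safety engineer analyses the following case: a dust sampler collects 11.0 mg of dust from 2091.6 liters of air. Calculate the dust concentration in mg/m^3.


Convert liters to m^3: 1 m^3 = 1000 L
Concentration = mass / volume * 1000
= 11.0 / 2091.6 * 1000
= 0.005259131765 * 1000
= 5.2591 mg/m^3

5.2591 mg/m^3


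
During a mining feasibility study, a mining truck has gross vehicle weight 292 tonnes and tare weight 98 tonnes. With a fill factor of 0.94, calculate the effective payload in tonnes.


Maximum payload = gross - tare
= 292 - 98 = 194 tonnes
Effective payload = max payload * fill factor
= 194 * 0.94
= 182.36 tonnes

182.36 tonnes


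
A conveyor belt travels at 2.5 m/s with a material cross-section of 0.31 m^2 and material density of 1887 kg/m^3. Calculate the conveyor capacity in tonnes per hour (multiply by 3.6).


5264.73 t/h

Volumetric flow = speed * area
= 2.5 * 0.31 = 0.775 m^3/s
Mass flow = volumetric * density
= 0.775 * 1887 = 1462.425 kg/s
Convert to t/h: multiply by 3.6
Capacity = 1462.425 * 3.6
= 5264.73 t/h


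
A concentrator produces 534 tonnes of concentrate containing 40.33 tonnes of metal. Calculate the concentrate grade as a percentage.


Grade = (metal in concentrate / concentrate mass) * 100
= (40.33 / 534) * 100
= 0.07552434457 * 100
= 7.5524%

7.5524%


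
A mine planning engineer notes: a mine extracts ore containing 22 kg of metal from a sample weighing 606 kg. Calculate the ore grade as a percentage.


Ore grade = (metal mass / ore mass) * 100
= (22 / 606) * 100
= 0.03630363036 * 100
= 3.6304%

3.6304%


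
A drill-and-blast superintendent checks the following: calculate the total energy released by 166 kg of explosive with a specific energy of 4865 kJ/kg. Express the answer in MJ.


Energy = mass * specific_energy / 1000
= 166 * 4865 / 1000
= 807590 / 1000
= 807.59 MJ

807.59 MJ


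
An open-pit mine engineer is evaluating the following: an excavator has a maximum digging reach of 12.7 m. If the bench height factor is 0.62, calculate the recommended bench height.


7.874 m

Bench height = reach * factor
= 12.7 * 0.62
= 7.874 m


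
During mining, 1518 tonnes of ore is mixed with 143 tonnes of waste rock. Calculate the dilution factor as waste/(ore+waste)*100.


8.6093%

Total material = ore + waste
= 1518 + 143 = 1661 tonnes
Dilution = waste / total * 100
= 143 / 1661 * 100
= 0.08609271523 * 100
= 8.6093%


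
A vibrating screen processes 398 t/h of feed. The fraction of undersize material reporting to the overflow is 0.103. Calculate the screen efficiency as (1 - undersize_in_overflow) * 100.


89.7%

Screen efficiency = (1 - fraction of undersize in overflow) * 100
= (1 - 0.103) * 100
= 0.897 * 100
= 89.7%


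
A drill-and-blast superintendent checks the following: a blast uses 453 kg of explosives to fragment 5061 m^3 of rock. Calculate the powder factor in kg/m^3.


0.0895 kg/m^3

Powder factor = explosive mass / rock volume
= 453 / 5061
= 0.0895 kg/m^3


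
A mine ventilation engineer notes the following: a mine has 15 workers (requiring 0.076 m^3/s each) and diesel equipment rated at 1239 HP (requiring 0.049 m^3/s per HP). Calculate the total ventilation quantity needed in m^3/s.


Airflow for workers:
Q_people = 15 * 0.076 = 1.14 m^3/s
Airflow for diesel equipment:
Q_diesel = 1239 * 0.049 = 60.711 m^3/s
Total ventilation:
Q_total = 1.14 + 60.711
= 61.851 m^3/s

61.851 m^3/s


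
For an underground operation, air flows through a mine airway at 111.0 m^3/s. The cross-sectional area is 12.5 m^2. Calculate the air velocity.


8.88 m/s

Velocity = flow rate / cross-sectional area
= 111.0 / 12.5
= 8.88 m/s


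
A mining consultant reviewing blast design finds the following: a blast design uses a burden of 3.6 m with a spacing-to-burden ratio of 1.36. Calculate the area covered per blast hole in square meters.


17.6256 m^2

First, find the spacing:
Spacing = burden * ratio = 3.6 * 1.36
= 4.896 m
Then, calculate the area:
Area = burden * spacing = 3.6 * 4.896
= 17.6256 m^2


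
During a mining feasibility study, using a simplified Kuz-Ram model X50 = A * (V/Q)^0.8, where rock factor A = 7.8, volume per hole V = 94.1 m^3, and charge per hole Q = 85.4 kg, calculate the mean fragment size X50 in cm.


8.4295 cm

Compute V/Q:
V/Q = 94.1 / 85.4 = 1.101873536
Raise to the power 0.8:
(V/Q)^0.8 = 1.101873536^0.8 = 1.080700624
Multiply by A:
X50 = 7.8 * 1.080700624
= 8.4295 cm


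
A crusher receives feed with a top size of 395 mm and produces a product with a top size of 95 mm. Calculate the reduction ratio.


4.1579

Reduction ratio = feed size / product size
= 395 / 95
= 4.1579


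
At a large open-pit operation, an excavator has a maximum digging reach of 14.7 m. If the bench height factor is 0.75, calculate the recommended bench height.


Bench height = reach * factor
= 14.7 * 0.75
= 11.025 m

11.025 m


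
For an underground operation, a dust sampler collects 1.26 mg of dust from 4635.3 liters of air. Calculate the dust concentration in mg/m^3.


0.2718 mg/m^3

Convert liters to m^3: 1 m^3 = 1000 L
Concentration = mass / volume * 1000
= 1.26 / 4635.3 * 1000
= 0.0002718270662 * 1000
= 0.2718 mg/m^3


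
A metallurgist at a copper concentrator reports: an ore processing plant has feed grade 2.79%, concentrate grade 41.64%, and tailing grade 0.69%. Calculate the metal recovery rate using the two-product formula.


76.5371%

Using the two-product formula:
R = 100 * c * (f - t) / (f * (c - t))
Numerator = 100 * 41.64 * (2.79 - 0.69)
= 100 * 41.64 * 2.1
= 8744.4
Denominator = 2.79 * (41.64 - 0.69)
= 2.79 * 40.95
= 114.2505
R = 8744.4 / 114.2505
= 76.5371%


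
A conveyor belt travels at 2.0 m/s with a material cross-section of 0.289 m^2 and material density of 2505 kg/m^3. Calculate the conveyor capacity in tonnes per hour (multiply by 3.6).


Volumetric flow = speed * area
= 2.0 * 0.289 = 0.578 m^3/s
Mass flow = volumetric * density
= 0.578 * 2505 = 1447.89 kg/s
Convert to t/h: multiply by 3.6
Capacity = 1447.89 * 3.6
= 5212.404 t/h

5212.404 t/h


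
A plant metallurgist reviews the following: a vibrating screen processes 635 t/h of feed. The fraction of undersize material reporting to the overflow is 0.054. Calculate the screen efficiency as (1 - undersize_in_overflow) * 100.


Screen efficiency = (1 - fraction of undersize in overflow) * 100
= (1 - 0.054) * 100
= 0.946 * 100
= 94.6%

94.6%


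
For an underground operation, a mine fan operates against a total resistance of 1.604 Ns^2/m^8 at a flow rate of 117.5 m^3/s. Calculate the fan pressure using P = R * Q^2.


Compute Q^2:
Q^2 = 117.5^2 = 13806.25
Compute pressure:
P = R * Q^2 = 1.604 * 13806.25
= 22145.225 Pa

22145.225 Pa


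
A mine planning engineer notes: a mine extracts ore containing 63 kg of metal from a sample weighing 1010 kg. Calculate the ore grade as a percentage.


6.2376%

Ore grade = (metal mass / ore mass) * 100
= (63 / 1010) * 100
= 0.06237623762 * 100
= 6.2376%


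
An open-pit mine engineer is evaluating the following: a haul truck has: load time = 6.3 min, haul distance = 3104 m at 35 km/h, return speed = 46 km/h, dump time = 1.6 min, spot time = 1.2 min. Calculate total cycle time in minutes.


Convert haul speed to m/min: 35 * 1000/60 = 583.3333333 m/min
Haul time = 3104 / 583.3333333 = 5.321142857 min
Convert return speed to m/min: 46 * 1000/60 = 766.6666667 m/min
Return time = 3104 / 766.6666667 = 4.048695652 min
Total cycle time:
= 6.3 + 5.321142857 + 1.6 + 4.048695652 + 1.2
= 18.4698 min

18.4698 min


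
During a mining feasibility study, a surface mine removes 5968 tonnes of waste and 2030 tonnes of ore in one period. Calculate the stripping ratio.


Stripping ratio = waste tonnage / ore tonnage
= 5968 / 2030
= 2.9399

2.9399


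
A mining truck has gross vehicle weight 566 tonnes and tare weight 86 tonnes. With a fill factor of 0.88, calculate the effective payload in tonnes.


422.4 tonnes

Maximum payload = gross - tare
= 566 - 86 = 480 tonnes
Effective payload = max payload * fill factor
= 480 * 0.88
= 422.4 tonnes


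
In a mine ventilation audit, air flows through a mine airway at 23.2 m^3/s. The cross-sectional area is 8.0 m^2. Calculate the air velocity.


Velocity = flow rate / cross-sectional area
= 23.2 / 8.0
= 2.9 m/s

2.9 m/s


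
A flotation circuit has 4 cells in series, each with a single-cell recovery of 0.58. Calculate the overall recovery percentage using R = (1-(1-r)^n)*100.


96.8883%

Complement of single-cell recovery:
1 - r = 1 - 0.58 = 0.42
Raise to power n:
(1 - r)^4 = 0.42^4 = 0.03111696
Overall recovery:
R = (1 - 0.03111696) * 100
= 96.8883%


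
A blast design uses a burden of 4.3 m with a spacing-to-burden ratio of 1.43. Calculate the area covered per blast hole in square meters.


26.4407 m^2

First, find the spacing:
Spacing = burden * ratio = 4.3 * 1.43
= 6.149 m
Then, calculate the area:
Area = burden * spacing = 4.3 * 6.149
= 26.4407 m^2


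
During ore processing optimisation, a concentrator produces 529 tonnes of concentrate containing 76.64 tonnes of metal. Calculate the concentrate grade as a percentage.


14.4877%

Grade = (metal in concentrate / concentrate mass) * 100
= (76.64 / 529) * 100
= 0.1448771267 * 100
= 14.4877%


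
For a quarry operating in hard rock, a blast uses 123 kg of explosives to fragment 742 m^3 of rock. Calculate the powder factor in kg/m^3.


Powder factor = explosive mass / rock volume
= 123 / 742
= 0.1658 kg/m^3

0.1658 kg/m^3


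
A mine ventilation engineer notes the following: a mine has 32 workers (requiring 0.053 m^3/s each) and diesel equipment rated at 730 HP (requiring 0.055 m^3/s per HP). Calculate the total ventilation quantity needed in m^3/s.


41.846 m^3/s

Airflow for workers:
Q_people = 32 * 0.053 = 1.696 m^3/s
Airflow for diesel equipment:
Q_diesel = 730 * 0.055 = 40.15 m^3/s
Total ventilation:
Q_total = 1.696 + 40.15
= 41.846 m^3/s


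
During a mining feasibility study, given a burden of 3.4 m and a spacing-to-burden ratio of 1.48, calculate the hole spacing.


5.032 m

Spacing = burden * ratio
= 3.4 * 1.48
= 5.032 m


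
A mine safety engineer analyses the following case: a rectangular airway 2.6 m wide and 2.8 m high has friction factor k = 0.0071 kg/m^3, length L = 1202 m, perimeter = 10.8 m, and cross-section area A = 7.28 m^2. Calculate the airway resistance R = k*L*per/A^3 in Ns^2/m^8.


Compute the numerator:
k * L * per = 0.0071 * 1202 * 10.8
= 92.16936
Compute the denominator:
A^3 = 7.28^3 = 385.828352
Resistance:
R = 92.16936 / 385.828352
= 0.2389 Ns^2/m^8

0.2389 Ns^2/m^8


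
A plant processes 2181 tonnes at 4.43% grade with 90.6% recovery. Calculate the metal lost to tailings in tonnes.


9.0821 tonnes

Total metal in feed:
= 2181 * 4.43 / 100 = 96.6183 tonnes
Metal recovered:
= 96.6183 * 90.6 / 100 = 87.5361798 tonnes
Metal lost to tailings:
= 96.6183 - 87.5361798
= 9.0821 tonnes


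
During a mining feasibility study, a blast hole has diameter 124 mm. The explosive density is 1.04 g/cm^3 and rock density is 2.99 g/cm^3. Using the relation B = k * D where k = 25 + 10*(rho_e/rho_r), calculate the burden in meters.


3.5313 m

First, compute k:
rho_e / rho_r = 1.04 / 2.99 = 0.347826087
k = 25 + 10 * 0.347826087 = 28.47826087
Then, compute burden:
B = k * D / 1000 = 28.47826087 * 124 / 1000
= 3531.304348 / 1000
= 3.5313 m


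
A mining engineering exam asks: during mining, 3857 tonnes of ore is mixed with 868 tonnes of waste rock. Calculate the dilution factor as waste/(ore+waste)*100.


18.3704%

Total material = ore + waste
= 3857 + 868 = 4725 tonnes
Dilution = waste / total * 100
= 868 / 4725 * 100
= 0.1837037037 * 100
= 18.3704%


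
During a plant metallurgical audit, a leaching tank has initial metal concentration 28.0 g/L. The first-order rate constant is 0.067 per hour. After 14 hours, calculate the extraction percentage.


60.859%

Compute the exponent:
-k * t = -0.067 * 14 = -0.938
Remaining concentration:
C = 28.0 * exp(-0.938)
= 28.0 * 0.3914098728
= 10.95947644 g/L
Extracted = 28.0 - 10.95947644 = 17.04052356 g/L
Extraction % = 17.04052356 / 28.0 * 100
= 60.859%


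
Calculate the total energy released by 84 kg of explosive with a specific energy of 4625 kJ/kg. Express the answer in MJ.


388.5 MJ

Energy = mass * specific_energy / 1000
= 84 * 4625 / 1000
= 388500 / 1000
= 388.5 MJ


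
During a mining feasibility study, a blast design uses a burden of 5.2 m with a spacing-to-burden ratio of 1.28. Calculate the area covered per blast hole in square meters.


34.6112 m^2

First, find the spacing:
Spacing = burden * ratio = 5.2 * 1.28
= 6.656 m
Then, calculate the area:
Area = burden * spacing = 5.2 * 6.656
= 34.6112 m^2


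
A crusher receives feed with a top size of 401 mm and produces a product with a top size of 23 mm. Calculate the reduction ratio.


Reduction ratio = feed size / product size
= 401 / 23
= 17.4348

17.4348


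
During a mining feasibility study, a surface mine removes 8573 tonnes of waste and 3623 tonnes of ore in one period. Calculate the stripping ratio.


2.3663

Stripping ratio = waste tonnage / ore tonnage
= 8573 / 3623
= 2.3663


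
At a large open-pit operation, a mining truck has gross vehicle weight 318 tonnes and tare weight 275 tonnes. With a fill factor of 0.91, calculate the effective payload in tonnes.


39.13 tonnes

Maximum payload = gross - tare
= 318 - 275 = 43 tonnes
Effective payload = max payload * fill factor
= 43 * 0.91
= 39.13 tonnes


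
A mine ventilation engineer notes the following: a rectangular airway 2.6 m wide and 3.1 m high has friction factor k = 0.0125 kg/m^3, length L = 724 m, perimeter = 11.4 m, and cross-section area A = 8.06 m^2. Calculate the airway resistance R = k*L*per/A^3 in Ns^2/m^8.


Compute the numerator:
k * L * per = 0.0125 * 724 * 11.4
= 103.17
Compute the denominator:
A^3 = 8.06^3 = 523.606616
Resistance:
R = 103.17 / 523.606616
= 0.197 Ns^2/m^8

0.197 Ns^2/m^8


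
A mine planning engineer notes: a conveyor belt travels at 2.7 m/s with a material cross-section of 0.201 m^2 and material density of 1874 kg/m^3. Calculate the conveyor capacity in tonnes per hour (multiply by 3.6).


Volumetric flow = speed * area
= 2.7 * 0.201 = 0.5427 m^3/s
Mass flow = volumetric * density
= 0.5427 * 1874 = 1017.0198 kg/s
Convert to t/h: multiply by 3.6
Capacity = 1017.0198 * 3.6
= 3661.2713 t/h

3661.2713 t/h


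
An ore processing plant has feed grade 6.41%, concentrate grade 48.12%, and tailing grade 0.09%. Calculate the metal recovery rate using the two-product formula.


Using the two-product formula:
R = 100 * c * (f - t) / (f * (c - t))
Numerator = 100 * 48.12 * (6.41 - 0.09)
= 100 * 48.12 * 6.32
= 30411.84
Denominator = 6.41 * (48.12 - 0.09)
= 6.41 * 48.03
= 307.8723
R = 30411.84 / 307.8723
= 98.7807%

98.7807%


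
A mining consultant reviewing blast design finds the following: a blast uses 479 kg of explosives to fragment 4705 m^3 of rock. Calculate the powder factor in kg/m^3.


Powder factor = explosive mass / rock volume
= 479 / 4705
= 0.1018 kg/m^3

0.1018 kg/m^3


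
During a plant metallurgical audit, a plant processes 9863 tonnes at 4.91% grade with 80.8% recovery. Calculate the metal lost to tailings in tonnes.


92.9805 tonnes

Total metal in feed:
= 9863 * 4.91 / 100 = 484.2733 tonnes
Metal recovered:
= 484.2733 * 80.8 / 100 = 391.2928264 tonnes
Metal lost to tailings:
= 484.2733 - 391.2928264
= 92.9805 tonnes


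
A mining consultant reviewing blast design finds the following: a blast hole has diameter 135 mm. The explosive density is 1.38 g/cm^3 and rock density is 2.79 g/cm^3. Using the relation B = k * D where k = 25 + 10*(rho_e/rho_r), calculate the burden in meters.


4.0427 m

First, compute k:
rho_e / rho_r = 1.38 / 2.79 = 0.4946236559
k = 25 + 10 * 0.4946236559 = 29.94623656
Then, compute burden:
B = k * D / 1000 = 29.94623656 * 135 / 1000
= 4042.741935 / 1000
= 4.0427 m


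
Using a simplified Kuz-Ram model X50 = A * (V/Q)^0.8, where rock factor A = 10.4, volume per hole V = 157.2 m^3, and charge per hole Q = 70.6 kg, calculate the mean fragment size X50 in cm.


Compute V/Q:
V/Q = 157.2 / 70.6 = 2.226628895
Raise to the power 0.8:
(V/Q)^0.8 = 2.226628895^0.8 = 1.897222526
Multiply by A:
X50 = 10.4 * 1.897222526
= 19.7311 cm

19.7311 cm
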